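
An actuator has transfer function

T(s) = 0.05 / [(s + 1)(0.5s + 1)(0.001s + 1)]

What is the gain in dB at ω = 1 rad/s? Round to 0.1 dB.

-30.0 dB

At ω = 1 rad/s:
pole (1 + j1·1) = 1 + j1 → |·| ≈ 1.4142, ∠ ≈ 45.00°
pole (1 + j1·0.5) = 1 + j0.5 → |·| ≈ 1.118, ∠ ≈ 26.57°
pole (1 + j1·0.001) = 1 + j0.001 → |·| ≈ 1, ∠ ≈ 0.06°
|T| = 0.05 · 1 / (1.4142 · 1.118 · 1) ≈ 0.031624
Gain = 20 log₁₀(0.031624) ≈ -30.00 dB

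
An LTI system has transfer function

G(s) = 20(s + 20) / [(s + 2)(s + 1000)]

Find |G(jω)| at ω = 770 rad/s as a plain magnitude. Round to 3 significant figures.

At s = jω = j770:
zero (s+20): 20 + j770 → |·| = √(20²+770²) = √593300 ≈ 770.26, ∠ = arctan(770/20) ≈ 88.51°
pole (s+2): 2 + j770 → |·| = √(2²+770²) = √592904 ≈ 770, ∠ = arctan(770/2) ≈ 89.85°
pole (s+1000): 1000 + j770 → |·| = √(1000²+770²) = √1592900 ≈ 1262.1, ∠ = arctan(770/1000) ≈ 37.60°
|G| = 20 · 770.26 / 9.7182e+05 ≈ 0.015852

0.0159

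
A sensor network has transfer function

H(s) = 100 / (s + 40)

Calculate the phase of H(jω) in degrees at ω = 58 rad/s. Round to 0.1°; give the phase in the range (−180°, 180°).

-55.4°

At s = jω = j58:
pole (s+40): 40 + j58 → |·| = √(40²+58²) = √4964 ≈ 70.456, ∠ = arctan(58/40) ≈ 55.41°
∠H = 0.00° − 55.41° = -55.41°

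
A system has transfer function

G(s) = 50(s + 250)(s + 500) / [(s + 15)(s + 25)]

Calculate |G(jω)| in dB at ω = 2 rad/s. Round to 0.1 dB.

At s = jω = j2:
zero (s+250): 250 + j2 → |·| = √(250²+2²) = √62504 ≈ 250.01, ∠ = arctan(2/250) ≈ 0.46°
zero (s+500): 500 + j2 → |·| = √(500²+2²) = √250004 ≈ 500, ∠ = arctan(2/500) ≈ 0.23°
pole (s+15): 15 + j2 → |·| = √(15²+2²) = √229 ≈ 15.133, ∠ = arctan(2/15) ≈ 7.59°
pole (s+25): 25 + j2 → |·| = √(25²+2²) = √629 ≈ 25.08, ∠ = arctan(2/25) ≈ 4.57°
|G| = 50 · 1.25e+05 / 379.54 ≈ 16467
Gain = 20 log₁₀(16467) ≈ 84.33 dB

84.3 dB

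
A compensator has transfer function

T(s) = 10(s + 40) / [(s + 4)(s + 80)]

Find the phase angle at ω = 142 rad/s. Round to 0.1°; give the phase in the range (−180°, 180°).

-74.7°

At s = jω = j142:
zero (s+40): 40 + j142 → |·| = √(40²+142²) = √21764 ≈ 147.53, ∠ = arctan(142/40) ≈ 74.27°
pole (s+4): 4 + j142 → |·| = √(4²+142²) = √20180 ≈ 142.06, ∠ = arctan(142/4) ≈ 88.39°
pole (s+80): 80 + j142 → |·| = √(80²+142²) = √26564 ≈ 162.98, ∠ = arctan(142/80) ≈ 60.60°
∠T = 74.27° − 148.99° = -74.72°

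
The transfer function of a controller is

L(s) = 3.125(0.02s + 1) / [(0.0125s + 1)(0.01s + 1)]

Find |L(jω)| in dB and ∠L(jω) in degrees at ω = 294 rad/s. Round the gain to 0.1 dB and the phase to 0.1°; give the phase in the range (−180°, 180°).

At ω = 294 rad/s:
zero (1 + j294·0.02) = 1 + j5.88 → |·| ≈ 5.9644, ∠ ≈ 80.35°
pole (1 + j294·0.0125) = 1 + j3.675 → |·| ≈ 3.8086, ∠ ≈ 74.78°
pole (1 + j294·0.01) = 1 + j2.94 → |·| ≈ 3.1054, ∠ ≈ 71.21°
|L| = 3.125 · 5.9644 / (3.8086 · 3.1054) ≈ 1.5759
Gain = 20 log₁₀(1.5759) ≈ 3.95 dB
∠L = (80.35°) − (74.78° + 71.21°) = -65.64°

4.0 dB, -65.6°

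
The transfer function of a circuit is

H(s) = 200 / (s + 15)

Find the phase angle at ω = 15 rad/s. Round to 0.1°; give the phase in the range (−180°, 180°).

-45.0°

Substitute s = j15:
Numerator: 200 = 200 + j0
Denominator: (j15) + 15 = 15 + j15
|N| = √(200² + 0²) ≈ 200, ∠N ≈ 0.00°
|D| = √(15² + 15²) ≈ 21.213, ∠D ≈ 45.00°
∠H = 0.00° − 45.00° = -45.00°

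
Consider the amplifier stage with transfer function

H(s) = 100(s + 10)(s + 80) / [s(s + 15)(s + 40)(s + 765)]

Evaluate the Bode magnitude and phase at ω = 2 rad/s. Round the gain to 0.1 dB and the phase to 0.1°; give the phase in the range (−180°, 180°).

At s = jω = j2:
zero (s+10): 10 + j2 → |·| = √(10²+2²) = √104 ≈ 10.198, ∠ = arctan(2/10) ≈ 11.31°
zero (s+80): 80 + j2 → |·| = √(80²+2²) = √6404 ≈ 80.025, ∠ = arctan(2/80) ≈ 1.43°
pole (s+15): 15 + j2 → |·| = √(15²+2²) = √229 ≈ 15.133, ∠ = arctan(2/15) ≈ 7.59°
pole (s+40): 40 + j2 → |·| = √(40²+2²) = √1604 ≈ 40.05, ∠ = arctan(2/40) ≈ 2.86°
pole (s+765): 765 + j2 → |·| = √(765²+2²) = √585229 ≈ 765, ∠ = arctan(2/765) ≈ 0.15°
pole at origin: |s| = 2, ∠ = 90.00° (in denominator)
|H| = 100 · 816.09 / 9.273e+05 ≈ 0.088007
Gain = 20 log₁₀(0.088007) ≈ -21.11 dB
∠H = 12.74° − 100.60° = -87.86°

-21.1 dB, -87.9°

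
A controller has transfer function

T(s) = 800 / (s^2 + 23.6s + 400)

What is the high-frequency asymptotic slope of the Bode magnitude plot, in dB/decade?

Each pole contributes −20 dB/decade at high frequency; each zero contributes +20 dB/decade.
Net: 0 zero(s) − 2 pole(s) → -40 dB/decade.

-40 dB/decade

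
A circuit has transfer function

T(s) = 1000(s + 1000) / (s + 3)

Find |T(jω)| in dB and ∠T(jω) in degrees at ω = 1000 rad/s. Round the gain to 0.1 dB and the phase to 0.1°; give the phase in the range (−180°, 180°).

63.0 dB, -44.8°

At s = jω = j1000:
zero (s+1000): 1000 + j1000 → |·| = √(1000²+1000²) = √2000000 ≈ 1414.2, ∠ = arctan(1000/1000) ≈ 45.00°
pole (s+3): 3 + j1000 → |·| = √(3²+1000²) = √1000009 ≈ 1000, ∠ = arctan(1000/3) ≈ 89.83°
|T| = 1000 · 1414.2 / 1000 ≈ 1414.2
Gain = 20 log₁₀(1414.2) ≈ 63.01 dB
∠T = 45.00° − 89.83° = -44.83°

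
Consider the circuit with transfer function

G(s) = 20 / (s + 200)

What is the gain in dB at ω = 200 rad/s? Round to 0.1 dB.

Substitute s = j200:
Numerator: 20 = 20 + j0
Denominator: (j200) + 200 = 200 + j200
|N| = √(20² + 0²) ≈ 20, ∠N ≈ 0.00°
|D| = √(200² + 200²) ≈ 282.84, ∠D ≈ 45.00°
|G| = 20 / 282.84 ≈ 0.070711
Gain = 20 log₁₀(0.070711) ≈ -23.01 dB

-23.0 dB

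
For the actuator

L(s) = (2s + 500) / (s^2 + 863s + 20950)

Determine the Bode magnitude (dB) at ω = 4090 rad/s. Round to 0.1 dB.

-66.4 dB

Substitute s = j4090:
Numerator: 2(j4090) + 500 = 500 + j8180
Denominator: (j4090)^2 + 863(j4090) + 20950 = -16707150 + j3529670
|N| = √(500² + 8180²) ≈ 8195.3, ∠N ≈ 86.50°
|D| = √(16707150² + 3529670²) ≈ 1.7076e+07, ∠D ≈ 168.07°
|L| = 8195.3 / 1.7076e+07 ≈ 0.00047993
Gain = 20 log₁₀(0.00047993) ≈ -66.38 dB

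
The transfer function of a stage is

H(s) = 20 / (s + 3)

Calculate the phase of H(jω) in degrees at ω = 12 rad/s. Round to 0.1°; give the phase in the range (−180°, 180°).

At s = jω = j12:
pole (s+3): 3 + j12 → |·| = √(3²+12²) = √153 ≈ 12.369, ∠ = arctan(12/3) ≈ 75.96°
∠H = 0.00° − 75.96° = -75.96°

-76.0°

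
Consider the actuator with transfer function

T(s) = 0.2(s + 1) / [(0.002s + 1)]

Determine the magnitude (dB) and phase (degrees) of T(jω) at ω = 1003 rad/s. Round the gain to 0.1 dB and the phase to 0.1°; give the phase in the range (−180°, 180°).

At ω = 1003 rad/s:
zero (1 + j1003·1) = 1 + j1003 → |·| ≈ 1003, ∠ ≈ 89.94°
pole (1 + j1003·0.002) = 1 + j2.006 → |·| ≈ 2.2414, ∠ ≈ 63.50°
|T| = 0.2 · 1003 / (2.2414) ≈ 89.498
Gain = 20 log₁₀(89.498) ≈ 39.04 dB
∠T = (89.94°) − (63.50°) = 26.44°

39.0 dB, 26.4°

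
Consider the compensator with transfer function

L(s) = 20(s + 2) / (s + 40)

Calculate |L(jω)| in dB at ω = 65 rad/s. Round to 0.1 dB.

24.6 dB

At s = jω = j65:
zero (s+2): 2 + j65 → |·| = √(2²+65²) = √4229 ≈ 65.031, ∠ = arctan(65/2) ≈ 88.24°
pole (s+40): 40 + j65 → |·| = √(40²+65²) = √5825 ≈ 76.322, ∠ = arctan(65/40) ≈ 58.39°
|L| = 20 · 65.031 / 76.322 ≈ 17.041
Gain = 20 log₁₀(17.041) ≈ 24.63 dB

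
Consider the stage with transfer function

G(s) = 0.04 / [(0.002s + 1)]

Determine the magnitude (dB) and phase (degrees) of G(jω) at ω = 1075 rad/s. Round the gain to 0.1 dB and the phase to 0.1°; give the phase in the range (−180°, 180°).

At ω = 1075 rad/s:
pole (1 + j1075·0.002) = 1 + j2.15 → |·| ≈ 2.3712, ∠ ≈ 65.06°
|G| = 0.04 · 1 / (2.3712) ≈ 0.016869
Gain = 20 log₁₀(0.016869) ≈ -35.46 dB
∠G = (0°) − (65.06°) = -65.06°

-35.5 dB, -65.1°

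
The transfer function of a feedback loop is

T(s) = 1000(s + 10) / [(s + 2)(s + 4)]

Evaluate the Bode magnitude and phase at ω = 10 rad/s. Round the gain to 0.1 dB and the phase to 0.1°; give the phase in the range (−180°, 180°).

At s = jω = j10:
zero (s+10): 10 + j10 → |·| = √(10²+10²) = √200 ≈ 14.142, ∠ = arctan(10/10) ≈ 45.00°
pole (s+2): 2 + j10 → |·| = √(2²+10²) = √104 ≈ 10.198, ∠ = arctan(10/2) ≈ 78.69°
pole (s+4): 4 + j10 → |·| = √(4²+10²) = √116 ≈ 10.77, ∠ = arctan(10/4) ≈ 68.20°
|T| = 1000 · 14.142 / 109.83 ≈ 128.76
Gain = 20 log₁₀(128.76) ≈ 42.20 dB
∠T = 45.00° − 146.89° = -101.89°

42.2 dB, -101.9°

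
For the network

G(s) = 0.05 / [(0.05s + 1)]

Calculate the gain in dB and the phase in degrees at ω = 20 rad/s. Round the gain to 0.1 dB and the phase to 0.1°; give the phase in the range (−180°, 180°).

At ω = 20 rad/s:
pole (1 + j20·0.05) = 1 + j1 → |·| ≈ 1.4142, ∠ ≈ 45.00°
|G| = 0.05 · 1 / (1.4142) ≈ 0.035356
Gain = 20 log₁₀(0.035356) ≈ -29.03 dB
∠G = (0°) − (45.00°) = -45.00°

-29.0 dB, -45.0°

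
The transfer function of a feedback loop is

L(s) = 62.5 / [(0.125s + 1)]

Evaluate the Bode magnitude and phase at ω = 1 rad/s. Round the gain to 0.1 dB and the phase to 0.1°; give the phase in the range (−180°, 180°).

At ω = 1 rad/s:
pole (1 + j1·0.125) = 1 + j0.125 → |·| ≈ 1.0078, ∠ ≈ 7.13°
|L| = 62.5 · 1 / (1.0078) ≈ 62.016
Gain = 20 log₁₀(62.016) ≈ 35.85 dB
∠L = (0°) − (7.13°) = -7.13°

35.9 dB, -7.1°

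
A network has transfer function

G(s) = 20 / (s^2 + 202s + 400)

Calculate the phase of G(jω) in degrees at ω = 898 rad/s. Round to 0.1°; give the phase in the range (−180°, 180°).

-167.3°

Substitute s = j898:
Numerator: 20 = 20 + j0
Denominator: (j898)^2 + 202(j898) + 400 = -806004 + j181396
|N| = √(20² + 0²) ≈ 20, ∠N ≈ 0.00°
|D| = √(806004² + 181396²) ≈ 8.2616e+05, ∠D ≈ 167.32°
∠G = 0.00° − 167.32° = -167.32°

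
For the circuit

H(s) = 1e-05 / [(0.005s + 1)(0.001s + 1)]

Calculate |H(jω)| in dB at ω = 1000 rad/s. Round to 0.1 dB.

-117.2 dB

At ω = 1000 rad/s:
pole (1 + j1000·0.005) = 1 + j5 → |·| ≈ 5.099, ∠ ≈ 78.69°
pole (1 + j1000·0.001) = 1 + j1 → |·| ≈ 1.4142, ∠ ≈ 45.00°
|H| = 1e-05 · 1 / (5.099 · 1.4142) ≈ 1.3868e-06
Gain = 20 log₁₀(1.3868e-06) ≈ -117.16 dB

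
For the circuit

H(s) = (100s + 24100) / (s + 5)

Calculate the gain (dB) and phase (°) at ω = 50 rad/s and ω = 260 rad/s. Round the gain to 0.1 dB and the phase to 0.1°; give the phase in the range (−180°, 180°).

ω = 50: 53.8 dB, -72.6°; ω = 260: 42.7 dB, -41.7°

Substitute s = j50:
Numerator: 100(j50) + 24100 = 24100 + j5000
Denominator: (j50) + 5 = 5 + j50
|N| = √(24100² + 5000²) ≈ 24613, ∠N ≈ 11.72°
|D| = √(5² + 50²) ≈ 50.249, ∠D ≈ 84.29°
|H| = 24613 / 50.249 ≈ 489.82
Gain = 20 log₁₀(489.82) ≈ 53.80 dB
∠H = 11.72° − 84.29° = -72.57°

Substitute s = j260:
Numerator: 100(j260) + 24100 = 24100 + j26000
Denominator: (j260) + 5 = 5 + j260
|N| = √(24100² + 26000²) ≈ 35452, ∠N ≈ 47.17°
|D| = √(5² + 260²) ≈ 260.05, ∠D ≈ 88.90°
|H| = 35452 / 260.05 ≈ 136.33
Gain = 20 log₁₀(136.33) ≈ 42.69 dB
∠H = 47.17° − 88.90° = -41.73°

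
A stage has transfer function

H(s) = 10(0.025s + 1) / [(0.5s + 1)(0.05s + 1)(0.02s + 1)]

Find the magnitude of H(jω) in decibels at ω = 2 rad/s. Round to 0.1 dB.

17.0 dB

At ω = 2 rad/s:
zero (1 + j2·0.025) = 1 + j0.05 → |·| ≈ 1.0012, ∠ ≈ 2.86°
pole (1 + j2·0.5) = 1 + j1 → |·| ≈ 1.4142, ∠ ≈ 45.00°
pole (1 + j2·0.05) = 1 + j0.1 → |·| ≈ 1.005, ∠ ≈ 5.71°
pole (1 + j2·0.02) = 1 + j0.04 → |·| ≈ 1.0008, ∠ ≈ 2.29°
|H| = 10 · 1.0012 / (1.4142 · 1.005 · 1.0008) ≈ 7.0388
Gain = 20 log₁₀(7.0388) ≈ 16.95 dB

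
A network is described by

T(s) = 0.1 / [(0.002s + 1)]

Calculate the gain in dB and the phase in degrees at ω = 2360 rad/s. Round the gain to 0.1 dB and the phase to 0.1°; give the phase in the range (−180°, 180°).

At ω = 2360 rad/s:
pole (1 + j2360·0.002) = 1 + j4.72 → |·| ≈ 4.8248, ∠ ≈ 78.04°
|T| = 0.1 · 1 / (4.8248) ≈ 0.020726
Gain = 20 log₁₀(0.020726) ≈ -33.67 dB
∠T = (0°) − (78.04°) = -78.04°

-33.7 dB, -78.0°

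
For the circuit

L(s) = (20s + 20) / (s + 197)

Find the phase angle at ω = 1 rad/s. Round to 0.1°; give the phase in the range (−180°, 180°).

44.7°

Substitute s = j1:
Numerator: 20(j1) + 20 = 20 + j20
Denominator: (j1) + 197 = 197 + j1
|N| = √(20² + 20²) ≈ 28.284, ∠N ≈ 45.00°
|D| = √(197² + 1²) ≈ 197, ∠D ≈ 0.29°
∠L = 45.00° − 0.29° = 44.71°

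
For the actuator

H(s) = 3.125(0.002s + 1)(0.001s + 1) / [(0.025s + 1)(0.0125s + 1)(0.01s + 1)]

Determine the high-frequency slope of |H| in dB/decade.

Each pole contributes −20 dB/decade at high frequency; each zero contributes +20 dB/decade.
Net: 2 zero(s) − 3 pole(s) → -20 dB/decade.

-20 dB/decade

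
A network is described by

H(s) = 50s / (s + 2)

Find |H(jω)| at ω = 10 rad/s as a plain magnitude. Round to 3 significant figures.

49.0

At s = jω = j10:
zero at origin: s = j10 → |·| = 10, ∠ = 90.00°
pole (s+2): 2 + j10 → |·| = √(2²+10²) = √104 ≈ 10.198, ∠ = arctan(10/2) ≈ 78.69°
|H| = 50 · 10 / 10.198 ≈ 49.029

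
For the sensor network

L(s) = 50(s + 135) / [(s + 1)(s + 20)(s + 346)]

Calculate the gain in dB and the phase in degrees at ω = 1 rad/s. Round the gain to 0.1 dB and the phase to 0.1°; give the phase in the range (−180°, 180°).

At s = jω = j1:
zero (s+135): 135 + j1 → |·| = √(135²+1²) = √18226 ≈ 135, ∠ = arctan(1/135) ≈ 0.42°
pole (s+1): 1 + j1 → |·| = √(1²+1²) = √2 ≈ 1.4142, ∠ = arctan(1/1) ≈ 45.00°
pole (s+20): 20 + j1 → |·| = √(20²+1²) = √401 ≈ 20.025, ∠ = arctan(1/20) ≈ 2.86°
pole (s+346): 346 + j1 → |·| = √(346²+1²) = √119717 ≈ 346, ∠ = arctan(1/346) ≈ 0.17°
|L| = 50 · 135 / 9798.5 ≈ 0.68888
Gain = 20 log₁₀(0.68888) ≈ -3.24 dB
∠L = 0.42° − 48.03° = -47.61°

-3.2 dB, -47.6°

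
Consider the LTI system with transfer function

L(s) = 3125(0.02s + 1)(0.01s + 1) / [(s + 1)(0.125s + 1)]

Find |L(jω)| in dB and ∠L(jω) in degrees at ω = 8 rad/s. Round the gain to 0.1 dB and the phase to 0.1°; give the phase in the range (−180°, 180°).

48.9 dB, -114.2°

At ω = 8 rad/s:
zero (1 + j8·0.02) = 1 + j0.16 → |·| ≈ 1.0127, ∠ ≈ 9.09°
zero (1 + j8·0.01) = 1 + j0.08 → |·| ≈ 1.0032, ∠ ≈ 4.57°
pole (1 + j8·1) = 1 + j8 → |·| ≈ 8.0623, ∠ ≈ 82.87°
pole (1 + j8·0.125) = 1 + j1 → |·| ≈ 1.4142, ∠ ≈ 45.00°
|L| = 3125 · 1.0127 · 1.0032 / (8.0623 · 1.4142) ≈ 278.45
Gain = 20 log₁₀(278.45) ≈ 48.89 dB
∠L = (9.09° + 4.57°) − (82.87° + 45.00°) = -114.21°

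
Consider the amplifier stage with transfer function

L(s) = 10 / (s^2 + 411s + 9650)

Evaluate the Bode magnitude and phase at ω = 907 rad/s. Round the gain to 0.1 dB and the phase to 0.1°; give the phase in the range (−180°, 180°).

-99.0 dB, -155.4°

Substitute s = j907:
Numerator: 10 = 10 + j0
Denominator: (j907)^2 + 411(j907) + 9650 = -812999 + j372777
|N| = √(10² + 0²) ≈ 10, ∠N ≈ 0.00°
|D| = √(812999² + 372777²) ≈ 8.9439e+05, ∠D ≈ 155.37°
|L| = 10 / 8.9439e+05 ≈ 1.1181e-05
Gain = 20 log₁₀(1.1181e-05) ≈ -99.03 dB
∠L = 0.00° − 155.37° = -155.37°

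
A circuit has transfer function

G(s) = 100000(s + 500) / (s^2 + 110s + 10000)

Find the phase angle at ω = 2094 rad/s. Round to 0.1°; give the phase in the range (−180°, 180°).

-100.4°

At s = jω = j2094:
zero (s+500): 500 + j2094 → |·| = √(500²+2094²) = √4634836 ≈ 2152.9, ∠ = arctan(2094/500) ≈ 76.57°
quadratic: (j2094)² + 110·j2094 + 10000 = -4374836 + j230340 → |·| ≈ 4.3809e+06, ∠ ≈ 176.99°
∠G = 76.57° − 176.99° = -100.42°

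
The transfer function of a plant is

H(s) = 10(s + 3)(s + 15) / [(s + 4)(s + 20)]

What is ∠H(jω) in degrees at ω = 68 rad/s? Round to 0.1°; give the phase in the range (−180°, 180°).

4.8°

At s = jω = j68:
zero (s+3): 3 + j68 → |·| = √(3²+68²) = √4633 ≈ 68.066, ∠ = arctan(68/3) ≈ 87.47°
zero (s+15): 15 + j68 → |·| = √(15²+68²) = √4849 ≈ 69.635, ∠ = arctan(68/15) ≈ 77.56°
pole (s+4): 4 + j68 → |·| = √(4²+68²) = √4640 ≈ 68.118, ∠ = arctan(68/4) ≈ 86.63°
pole (s+20): 20 + j68 → |·| = √(20²+68²) = √5024 ≈ 70.88, ∠ = arctan(68/20) ≈ 73.61°
∠H = 165.03° − 160.24° = 4.79°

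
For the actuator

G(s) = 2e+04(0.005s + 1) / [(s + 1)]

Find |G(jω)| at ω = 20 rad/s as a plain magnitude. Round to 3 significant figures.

At ω = 20 rad/s:
zero (1 + j20·0.005) = 1 + j0.1 → |·| ≈ 1.005, ∠ ≈ 5.71°
pole (1 + j20·1) = 1 + j20 → |·| ≈ 20.025, ∠ ≈ 87.14°
|G| = 2e+04 · 1.005 / (20.025) ≈ 1003.7

1.00e+03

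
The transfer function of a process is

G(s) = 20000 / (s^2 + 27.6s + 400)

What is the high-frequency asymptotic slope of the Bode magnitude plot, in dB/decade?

-40 dB/decade

Each pole contributes −20 dB/decade at high frequency; each zero contributes +20 dB/decade.
Net: 0 zero(s) − 2 pole(s) → -40 dB/decade.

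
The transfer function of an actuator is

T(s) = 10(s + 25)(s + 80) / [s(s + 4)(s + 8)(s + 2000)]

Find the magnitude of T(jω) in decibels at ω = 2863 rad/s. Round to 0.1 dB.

-120.0 dB

At s = jω = j2863:
zero (s+25): 25 + j2863 → |·| = √(25²+2863²) = √8197394 ≈ 2863.1, ∠ = arctan(2863/25) ≈ 89.50°
zero (s+80): 80 + j2863 → |·| = √(80²+2863²) = √8203169 ≈ 2864.1, ∠ = arctan(2863/80) ≈ 88.40°
pole (s+4): 4 + j2863 → |·| = √(4²+2863²) = √8196785 ≈ 2863, ∠ = arctan(2863/4) ≈ 89.92°
pole (s+8): 8 + j2863 → |·| = √(8²+2863²) = √8196833 ≈ 2863, ∠ = arctan(2863/8) ≈ 89.84°
pole (s+2000): 2000 + j2863 → |·| = √(2000²+2863²) = √12196769 ≈ 3492.4, ∠ = arctan(2863/2000) ≈ 55.06°
pole at origin: |s| = 2863, ∠ = 90.00° (in denominator)
|T| = 10 · 8.2002e+06 / 8.1957e+13 ≈ 1.0005e-06
Gain = 20 log₁₀(1.0005e-06) ≈ -120.00 dB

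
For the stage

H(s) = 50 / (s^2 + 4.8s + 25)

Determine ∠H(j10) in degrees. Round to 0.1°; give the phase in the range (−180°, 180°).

At s = jω = j10:
quadratic: (j10)² + 4.8·j10 + 25 = -75 + j48 → |·| ≈ 89.045, ∠ ≈ 147.38°
∠H = 0.00° − 147.38° = -147.38°

-147.4°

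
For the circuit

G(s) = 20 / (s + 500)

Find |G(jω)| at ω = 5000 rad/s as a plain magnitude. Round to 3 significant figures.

0.00398

At s = jω = j5000:
pole (s+500): 500 + j5000 → |·| = √(500²+5000²) = √25250000 ≈ 5024.9, ∠ = arctan(5000/500) ≈ 84.29°
|G| = 20 / 5024.9 ≈ 0.0039802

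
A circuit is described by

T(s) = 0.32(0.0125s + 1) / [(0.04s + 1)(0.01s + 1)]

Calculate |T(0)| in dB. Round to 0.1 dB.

T(0) = 0.32 · 1 / 1 = 0.32
20 log₁₀(0.32) ≈ -9.90 dB

-9.9 dB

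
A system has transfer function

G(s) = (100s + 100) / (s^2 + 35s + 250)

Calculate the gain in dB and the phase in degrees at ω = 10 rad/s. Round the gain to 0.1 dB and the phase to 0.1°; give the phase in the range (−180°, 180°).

Substitute s = j10:
Numerator: 100(j10) + 100 = 100 + j1000
Denominator: (j10)^2 + 35(j10) + 250 = 150 + j350
|N| = √(100² + 1000²) ≈ 1005, ∠N ≈ 84.29°
|D| = √(150² + 350²) ≈ 380.79, ∠D ≈ 66.80°
|G| = 1005 / 380.79 ≈ 2.6392
Gain = 20 log₁₀(2.6392) ≈ 8.43 dB
∠G = 84.29° − 66.80° = 17.49°

8.4 dB, 17.5°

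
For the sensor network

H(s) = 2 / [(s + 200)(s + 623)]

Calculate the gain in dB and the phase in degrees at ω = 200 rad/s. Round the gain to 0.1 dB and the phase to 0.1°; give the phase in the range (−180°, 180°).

-99.3 dB, -62.8°

At s = jω = j200:
pole (s+200): 200 + j200 → |·| = √(200²+200²) = √80000 ≈ 282.84, ∠ = arctan(200/200) ≈ 45.00°
pole (s+623): 623 + j200 → |·| = √(623²+200²) = √428129 ≈ 654.32, ∠ = arctan(200/623) ≈ 17.80°
|H| = 2 / 1.8507e+05 ≈ 1.0807e-05
Gain = 20 log₁₀(1.0807e-05) ≈ -99.33 dB
∠H = 0.00° − 62.80° = -62.80°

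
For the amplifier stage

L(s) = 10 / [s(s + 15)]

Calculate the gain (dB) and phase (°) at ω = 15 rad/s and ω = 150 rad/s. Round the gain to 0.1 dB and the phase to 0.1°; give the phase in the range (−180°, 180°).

ω = 15: -30.1 dB, -135.0°; ω = 150: -67.1 dB, -174.3°

At s = jω = j15:
pole (s+15): 15 + j15 → |·| = √(15²+15²) = √450 ≈ 21.213, ∠ = arctan(15/15) ≈ 45.00°
pole at origin: |s| = 15, ∠ = 90.00° (in denominator)
|L| = 10 / 318.19 ≈ 0.031428
Gain = 20 log₁₀(0.031428) ≈ -30.05 dB
∠L = 0.00° − 135.00° = -135.00°

At s = jω = j150:
pole (s+15): 15 + j150 → |·| = √(15²+150²) = √22725 ≈ 150.75, ∠ = arctan(150/15) ≈ 84.29°
pole at origin: |s| = 150, ∠ = 90.00° (in denominator)
|L| = 10 / 22612 ≈ 0.00044224
Gain = 20 log₁₀(0.00044224) ≈ -67.09 dB
∠L = 0.00° − 174.29° = -174.29°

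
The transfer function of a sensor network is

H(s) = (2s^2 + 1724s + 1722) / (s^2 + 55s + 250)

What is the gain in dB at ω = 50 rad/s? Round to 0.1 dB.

Substitute s = j50:
Numerator: 2(j50)^2 + 1724(j50) + 1722 = -3278 + j86200
Denominator: (j50)^2 + 55(j50) + 250 = -2250 + j2750
|N| = √(3278² + 86200²) ≈ 86262, ∠N ≈ 92.18°
|D| = √(2250² + 2750²) ≈ 3553.2, ∠D ≈ 129.29°
|H| = 86262 / 3553.2 ≈ 24.277
Gain = 20 log₁₀(24.277) ≈ 27.70 dB

27.7 dB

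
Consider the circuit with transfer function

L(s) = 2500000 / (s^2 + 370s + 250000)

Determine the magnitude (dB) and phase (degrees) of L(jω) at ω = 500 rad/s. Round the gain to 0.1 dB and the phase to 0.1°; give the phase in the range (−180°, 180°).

22.6 dB, -90.0°

At s = jω = j500:
quadratic: (j500)² + 370·j500 + 250000 = 0 + j185000 → |·| ≈ 1.85e+05, ∠ ≈ 90.00°
|L| = 2500000 / 1.85e+05 ≈ 13.514
Gain = 20 log₁₀(13.514) ≈ 22.62 dB
∠L = 0.00° − 90.00° = -90.00°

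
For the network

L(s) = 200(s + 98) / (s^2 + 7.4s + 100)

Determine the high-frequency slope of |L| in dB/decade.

Each pole contributes −20 dB/decade at high frequency; each zero contributes +20 dB/decade.
Net: 1 zero(s) − 2 pole(s) → -20 dB/decade.

-20 dB/decade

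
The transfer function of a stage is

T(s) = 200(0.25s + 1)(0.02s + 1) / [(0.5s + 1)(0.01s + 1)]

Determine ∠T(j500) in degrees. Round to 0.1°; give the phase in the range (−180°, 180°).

At ω = 500 rad/s:
zero (1 + j500·0.25) = 1 + j125 → |·| ≈ 125, ∠ ≈ 89.54°
zero (1 + j500·0.02) = 1 + j10 → |·| ≈ 10.05, ∠ ≈ 84.29°
pole (1 + j500·0.5) = 1 + j250 → |·| ≈ 250, ∠ ≈ 89.77°
pole (1 + j500·0.01) = 1 + j5 → |·| ≈ 5.099, ∠ ≈ 78.69°
∠T = (89.54° + 84.29°) − (89.77° + 78.69°) = 5.37°

5.4°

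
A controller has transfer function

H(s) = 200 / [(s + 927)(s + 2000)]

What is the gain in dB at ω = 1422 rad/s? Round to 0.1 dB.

-86.4 dB

At s = jω = j1422:
pole (s+927): 927 + j1422 → |·| = √(927²+1422²) = √2881413 ≈ 1697.5, ∠ = arctan(1422/927) ≈ 56.90°
pole (s+2000): 2000 + j1422 → |·| = √(2000²+1422²) = √6022084 ≈ 2454, ∠ = arctan(1422/2000) ≈ 35.41°
|H| = 200 / 4.1657e+06 ≈ 4.8011e-05
Gain = 20 log₁₀(4.8011e-05) ≈ -86.37 dB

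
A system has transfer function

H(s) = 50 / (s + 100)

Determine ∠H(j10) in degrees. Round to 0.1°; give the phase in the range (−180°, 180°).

-5.7°

Substitute s = j10:
Numerator: 50 = 50 + j0
Denominator: (j10) + 100 = 100 + j10
|N| = √(50² + 0²) ≈ 50, ∠N ≈ 0.00°
|D| = √(100² + 10²) ≈ 100.5, ∠D ≈ 5.71°
∠H = 0.00° − 5.71° = -5.71°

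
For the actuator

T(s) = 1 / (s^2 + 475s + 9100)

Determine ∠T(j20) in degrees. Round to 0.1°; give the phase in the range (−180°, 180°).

Substitute s = j20:
Numerator: 1 = 1 + j0
Denominator: (j20)^2 + 475(j20) + 9100 = 8700 + j9500
|N| = √(1² + 0²) ≈ 1, ∠N ≈ 0.00°
|D| = √(8700² + 9500²) ≈ 12882, ∠D ≈ 47.52°
∠T = 0.00° − 47.52° = -47.52°

-47.5°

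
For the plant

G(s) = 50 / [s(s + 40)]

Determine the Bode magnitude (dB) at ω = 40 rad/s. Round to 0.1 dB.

At s = jω = j40:
pole (s+40): 40 + j40 → |·| = √(40²+40²) = √3200 ≈ 56.569, ∠ = arctan(40/40) ≈ 45.00°
pole at origin: |s| = 40, ∠ = 90.00° (in denominator)
|G| = 50 / 2262.8 ≈ 0.022097
Gain = 20 log₁₀(0.022097) ≈ -33.11 dB

-33.1 dB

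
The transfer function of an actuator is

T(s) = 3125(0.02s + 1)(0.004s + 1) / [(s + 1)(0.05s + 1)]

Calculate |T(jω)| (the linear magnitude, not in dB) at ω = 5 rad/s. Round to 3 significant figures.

598

At ω = 5 rad/s:
zero (1 + j5·0.02) = 1 + j0.1 → |·| ≈ 1.005, ∠ ≈ 5.71°
zero (1 + j5·0.004) = 1 + j0.02 → |·| ≈ 1.0002, ∠ ≈ 1.15°
pole (1 + j5·1) = 1 + j5 → |·| ≈ 5.099, ∠ ≈ 78.69°
pole (1 + j5·0.05) = 1 + j0.25 → |·| ≈ 1.0308, ∠ ≈ 14.04°
|T| = 3125 · 1.005 · 1.0002 / (5.099 · 1.0308) ≈ 597.65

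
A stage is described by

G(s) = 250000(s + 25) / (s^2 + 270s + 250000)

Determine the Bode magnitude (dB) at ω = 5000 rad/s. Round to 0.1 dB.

At s = jω = j5000:
zero (s+25): 25 + j5000 → |·| = √(25²+5000²) = √25000625 ≈ 5000.1, ∠ = arctan(5000/25) ≈ 89.71°
quadratic: (j5000)² + 270·j5000 + 250000 = -24750000 + j1350000 → |·| ≈ 2.4787e+07, ∠ ≈ 176.88°
|G| = 250000 · 5000.1 / 2.4787e+07 ≈ 50.431
Gain = 20 log₁₀(50.431) ≈ 34.05 dB

34.1 dB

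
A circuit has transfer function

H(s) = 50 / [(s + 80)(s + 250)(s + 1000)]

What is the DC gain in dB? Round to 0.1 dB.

-112.0 dB

H(0) = 50 / (80·250·1000) = 2.5e-06
20 log₁₀(2.5e-06) ≈ -112.04 dB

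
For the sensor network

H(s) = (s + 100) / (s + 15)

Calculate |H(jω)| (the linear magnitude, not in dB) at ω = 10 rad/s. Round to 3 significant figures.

5.57

Substitute s = j10:
Numerator: (j10) + 100 = 100 + j10
Denominator: (j10) + 15 = 15 + j10
|N| = √(100² + 10²) ≈ 100.5, ∠N ≈ 5.71°
|D| = √(15² + 10²) ≈ 18.028, ∠D ≈ 33.69°
|H| = 100.5 / 18.028 ≈ 5.5747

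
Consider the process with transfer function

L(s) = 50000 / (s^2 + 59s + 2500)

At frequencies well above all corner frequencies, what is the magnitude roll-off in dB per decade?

-40 dB/decade

Each pole contributes −20 dB/decade at high frequency; each zero contributes +20 dB/decade.
Net: 0 zero(s) − 2 pole(s) → -40 dB/decade.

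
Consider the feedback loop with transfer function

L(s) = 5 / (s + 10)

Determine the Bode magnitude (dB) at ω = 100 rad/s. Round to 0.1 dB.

-26.1 dB

Substitute s = j100:
Numerator: 5 = 5 + j0
Denominator: (j100) + 10 = 10 + j100
|N| = √(5² + 0²) ≈ 5, ∠N ≈ 0.00°
|D| = √(10² + 100²) ≈ 100.5, ∠D ≈ 84.29°
|L| = 5 / 100.5 ≈ 0.049751
Gain = 20 log₁₀(0.049751) ≈ -26.06 dB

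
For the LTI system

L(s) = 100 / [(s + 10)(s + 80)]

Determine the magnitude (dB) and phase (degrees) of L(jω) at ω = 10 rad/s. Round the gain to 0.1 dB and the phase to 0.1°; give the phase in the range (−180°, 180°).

-21.1 dB, -52.1°

At s = jω = j10:
pole (s+10): 10 + j10 → |·| = √(10²+10²) = √200 ≈ 14.142, ∠ = arctan(10/10) ≈ 45.00°
pole (s+80): 80 + j10 → |·| = √(80²+10²) = √6500 ≈ 80.623, ∠ = arctan(10/80) ≈ 7.13°
|L| = 100 / 1140.2 ≈ 0.087704
Gain = 20 log₁₀(0.087704) ≈ -21.14 dB
∠L = 0.00° − 52.13° = -52.13°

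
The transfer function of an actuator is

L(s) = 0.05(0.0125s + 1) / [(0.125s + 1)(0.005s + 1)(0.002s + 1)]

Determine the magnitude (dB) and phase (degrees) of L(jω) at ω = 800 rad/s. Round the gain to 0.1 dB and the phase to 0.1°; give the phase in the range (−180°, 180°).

At ω = 800 rad/s:
zero (1 + j800·0.0125) = 1 + j10 → |·| ≈ 10.05, ∠ ≈ 84.29°
pole (1 + j800·0.125) = 1 + j100 → |·| ≈ 100, ∠ ≈ 89.43°
pole (1 + j800·0.005) = 1 + j4 → |·| ≈ 4.1231, ∠ ≈ 75.96°
pole (1 + j800·0.002) = 1 + j1.6 → |·| ≈ 1.8868, ∠ ≈ 57.99°
|L| = 0.05 · 10.05 / (100 · 4.1231 · 1.8868) ≈ 0.00064593
Gain = 20 log₁₀(0.00064593) ≈ -63.80 dB
∠L = (84.29°) − (89.43° + 75.96° + 57.99°) = -139.09°

-63.8 dB, -139.1°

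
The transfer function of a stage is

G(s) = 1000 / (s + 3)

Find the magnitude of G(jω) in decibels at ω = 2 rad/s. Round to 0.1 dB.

Substitute s = j2:
Numerator: 1000 = 1000 + j0
Denominator: (j2) + 3 = 3 + j2
|N| = √(1000² + 0²) ≈ 1000, ∠N ≈ 0.00°
|D| = √(3² + 2²) ≈ 3.6056, ∠D ≈ 33.69°
|G| = 1000 / 3.6056 ≈ 277.35
Gain = 20 log₁₀(277.35) ≈ 48.86 dB

48.9 dB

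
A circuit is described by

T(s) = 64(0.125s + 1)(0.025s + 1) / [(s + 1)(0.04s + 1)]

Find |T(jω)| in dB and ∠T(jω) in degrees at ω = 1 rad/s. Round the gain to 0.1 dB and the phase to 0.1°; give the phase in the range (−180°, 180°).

33.2 dB, -38.7°

At ω = 1 rad/s:
zero (1 + j1·0.125) = 1 + j0.125 → |·| ≈ 1.0078, ∠ ≈ 7.13°
zero (1 + j1·0.025) = 1 + j0.025 → |·| ≈ 1.0003, ∠ ≈ 1.43°
pole (1 + j1·1) = 1 + j1 → |·| ≈ 1.4142, ∠ ≈ 45.00°
pole (1 + j1·0.04) = 1 + j0.04 → |·| ≈ 1.0008, ∠ ≈ 2.29°
|T| = 64 · 1.0078 · 1.0003 / (1.4142 · 1.0008) ≈ 45.585
Gain = 20 log₁₀(45.585) ≈ 33.18 dB
∠T = (7.13° + 1.43°) − (45.00° + 2.29°) = -38.73°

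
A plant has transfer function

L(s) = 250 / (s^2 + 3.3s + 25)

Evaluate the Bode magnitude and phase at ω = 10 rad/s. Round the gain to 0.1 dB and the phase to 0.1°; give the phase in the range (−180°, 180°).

9.7 dB, -156.3°

At s = jω = j10:
quadratic: (j10)² + 3.3·j10 + 25 = -75 + j33 → |·| ≈ 81.939, ∠ ≈ 156.25°
|L| = 250 / 81.939 ≈ 3.0511
Gain = 20 log₁₀(3.0511) ≈ 9.69 dB
∠L = 0.00° − 156.25° = -156.25°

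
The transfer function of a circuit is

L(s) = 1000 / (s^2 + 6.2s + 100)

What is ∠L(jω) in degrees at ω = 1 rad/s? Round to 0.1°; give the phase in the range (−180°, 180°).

-3.6°

At s = jω = j1:
quadratic: (j1)² + 6.2·j1 + 100 = 99 + j6.2 → |·| ≈ 99.194, ∠ ≈ 3.58°
∠L = 0.00° − 3.58° = -3.58°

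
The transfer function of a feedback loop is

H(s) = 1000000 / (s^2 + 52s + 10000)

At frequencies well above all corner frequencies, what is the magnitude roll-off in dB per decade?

Each pole contributes −20 dB/decade at high frequency; each zero contributes +20 dB/decade.
Net: 0 zero(s) − 2 pole(s) → -40 dB/decade.

-40 dB/decade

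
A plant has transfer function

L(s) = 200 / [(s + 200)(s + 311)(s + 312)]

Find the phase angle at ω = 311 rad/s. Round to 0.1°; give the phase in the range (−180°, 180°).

At s = jω = j311:
pole (s+200): 200 + j311 → |·| = √(200²+311²) = √136721 ≈ 369.76, ∠ = arctan(311/200) ≈ 57.26°
pole (s+311): 311 + j311 → |·| = √(311²+311²) = √193442 ≈ 439.82, ∠ = arctan(311/311) ≈ 45.00°
pole (s+312): 312 + j311 → |·| = √(312²+311²) = √194065 ≈ 440.53, ∠ = arctan(311/312) ≈ 44.91°
∠L = 0.00° − 147.17° = -147.17°

-147.2°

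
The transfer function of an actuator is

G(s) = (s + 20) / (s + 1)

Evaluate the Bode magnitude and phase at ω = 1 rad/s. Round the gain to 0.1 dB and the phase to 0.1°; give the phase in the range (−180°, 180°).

Substitute s = j1:
Numerator: (j1) + 20 = 20 + j1
Denominator: (j1) + 1 = 1 + j1
|N| = √(20² + 1²) ≈ 20.025, ∠N ≈ 2.86°
|D| = √(1² + 1²) ≈ 1.4142, ∠D ≈ 45.00°
|G| = 20.025 / 1.4142 ≈ 14.16
Gain = 20 log₁₀(14.16) ≈ 23.02 dB
∠G = 2.86° − 45.00° = -42.14°

23.0 dB, -42.1°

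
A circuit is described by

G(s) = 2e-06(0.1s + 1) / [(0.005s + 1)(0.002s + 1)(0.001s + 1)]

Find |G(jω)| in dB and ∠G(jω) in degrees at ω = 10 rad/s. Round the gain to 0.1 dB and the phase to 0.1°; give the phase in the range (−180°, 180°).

-111.0 dB, 40.4°

At ω = 10 rad/s:
zero (1 + j10·0.1) = 1 + j1 → |·| ≈ 1.4142, ∠ ≈ 45.00°
pole (1 + j10·0.005) = 1 + j0.05 → |·| ≈ 1.0012, ∠ ≈ 2.86°
pole (1 + j10·0.002) = 1 + j0.02 → |·| ≈ 1.0002, ∠ ≈ 1.15°
pole (1 + j10·0.001) = 1 + j0.01 → |·| ≈ 1, ∠ ≈ 0.57°
|G| = 2e-06 · 1.4142 / (1.0012 · 1.0002 · 1) ≈ 2.8244e-06
Gain = 20 log₁₀(2.8244e-06) ≈ -110.98 dB
∠G = (45.00°) − (2.86° + 1.15° + 0.57°) = 40.42°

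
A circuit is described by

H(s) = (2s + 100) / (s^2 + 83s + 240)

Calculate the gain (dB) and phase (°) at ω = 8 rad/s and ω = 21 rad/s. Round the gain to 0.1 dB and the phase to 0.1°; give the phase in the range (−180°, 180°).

Substitute s = j8:
Numerator: 2(j8) + 100 = 100 + j16
Denominator: (j8)^2 + 83(j8) + 240 = 176 + j664
|N| = √(100² + 16²) ≈ 101.27, ∠N ≈ 9.09°
|D| = √(176² + 664²) ≈ 686.93, ∠D ≈ 75.15°
|H| = 101.27 / 686.93 ≈ 0.14742
Gain = 20 log₁₀(0.14742) ≈ -16.63 dB
∠H = 9.09° − 75.15° = -66.06°

Substitute s = j21:
Numerator: 2(j21) + 100 = 100 + j42
Denominator: (j21)^2 + 83(j21) + 240 = -201 + j1743
|N| = √(100² + 42²) ≈ 108.46, ∠N ≈ 22.78°
|D| = √(201² + 1743²) ≈ 1754.6, ∠D ≈ 96.58°
|H| = 108.46 / 1754.6 ≈ 0.061815
Gain = 20 log₁₀(0.061815) ≈ -24.18 dB
∠H = 22.78° − 96.58° = -73.80°

ω = 8: -16.6 dB, -66.1°; ω = 21: -24.2 dB, -73.8°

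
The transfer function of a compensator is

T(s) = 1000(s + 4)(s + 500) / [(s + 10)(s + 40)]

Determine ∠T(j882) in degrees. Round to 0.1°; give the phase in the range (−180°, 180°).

At s = jω = j882:
zero (s+4): 4 + j882 → |·| = √(4²+882²) = √777940 ≈ 882.01, ∠ = arctan(882/4) ≈ 89.74°
zero (s+500): 500 + j882 → |·| = √(500²+882²) = √1027924 ≈ 1013.9, ∠ = arctan(882/500) ≈ 60.45°
pole (s+10): 10 + j882 → |·| = √(10²+882²) = √778024 ≈ 882.06, ∠ = arctan(882/10) ≈ 89.35°
pole (s+40): 40 + j882 → |·| = √(40²+882²) = √779524 ≈ 882.91, ∠ = arctan(882/40) ≈ 87.40°
∠T = 150.19° − 176.75° = -26.56°

-26.6°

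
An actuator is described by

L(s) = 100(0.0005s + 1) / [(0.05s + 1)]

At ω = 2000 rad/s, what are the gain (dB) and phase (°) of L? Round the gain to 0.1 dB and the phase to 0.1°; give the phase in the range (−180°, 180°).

3.0 dB, -44.4°

At ω = 2000 rad/s:
zero (1 + j2000·0.0005) = 1 + j1 → |·| ≈ 1.4142, ∠ ≈ 45.00°
pole (1 + j2000·0.05) = 1 + j100 → |·| ≈ 100, ∠ ≈ 89.43°
|L| = 100 · 1.4142 / (100) ≈ 1.4142
Gain = 20 log₁₀(1.4142) ≈ 3.01 dB
∠L = (45.00°) − (89.43°) = -44.43°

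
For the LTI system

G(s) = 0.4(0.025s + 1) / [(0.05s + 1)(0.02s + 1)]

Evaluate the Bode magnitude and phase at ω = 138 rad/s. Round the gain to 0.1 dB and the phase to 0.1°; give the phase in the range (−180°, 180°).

At ω = 138 rad/s:
zero (1 + j138·0.025) = 1 + j3.45 → |·| ≈ 3.592, ∠ ≈ 73.84°
pole (1 + j138·0.05) = 1 + j6.9 → |·| ≈ 6.9721, ∠ ≈ 81.75°
pole (1 + j138·0.02) = 1 + j2.76 → |·| ≈ 2.9356, ∠ ≈ 70.08°
|G| = 0.4 · 3.592 / (6.9721 · 2.9356) ≈ 0.0702
Gain = 20 log₁₀(0.0702) ≈ -23.07 dB
∠G = (73.84°) − (81.75° + 70.08°) = -77.99°

-23.1 dB, -78.0°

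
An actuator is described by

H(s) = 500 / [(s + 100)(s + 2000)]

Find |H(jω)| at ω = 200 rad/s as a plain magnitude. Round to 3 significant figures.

At s = jω = j200:
pole (s+100): 100 + j200 → |·| = √(100²+200²) = √50000 ≈ 223.61, ∠ = arctan(200/100) ≈ 63.43°
pole (s+2000): 2000 + j200 → |·| = √(2000²+200²) = √4040000 ≈ 2010, ∠ = arctan(200/2000) ≈ 5.71°
|H| = 500 / 4.4946e+05 ≈ 0.0011124

0.00111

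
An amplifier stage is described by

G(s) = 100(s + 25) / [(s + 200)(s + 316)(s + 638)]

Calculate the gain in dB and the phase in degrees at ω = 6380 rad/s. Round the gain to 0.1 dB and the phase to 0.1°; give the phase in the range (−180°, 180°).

-112.3 dB, -169.9°

At s = jω = j6380:
zero (s+25): 25 + j6380 → |·| = √(25²+6380²) = √40705025 ≈ 6380, ∠ = arctan(6380/25) ≈ 89.78°
pole (s+200): 200 + j6380 → |·| = √(200²+6380²) = √40744400 ≈ 6383.1, ∠ = arctan(6380/200) ≈ 88.20°
pole (s+316): 316 + j6380 → |·| = √(316²+6380²) = √40804256 ≈ 6387.8, ∠ = arctan(6380/316) ≈ 87.16°
pole (s+638): 638 + j6380 → |·| = √(638²+6380²) = √41111444 ≈ 6411.8, ∠ = arctan(6380/638) ≈ 84.29°
|G| = 100 · 6380 / 2.6143e+11 ≈ 2.4404e-06
Gain = 20 log₁₀(2.4404e-06) ≈ -112.25 dB
∠G = 89.78° − 259.65° = -169.87°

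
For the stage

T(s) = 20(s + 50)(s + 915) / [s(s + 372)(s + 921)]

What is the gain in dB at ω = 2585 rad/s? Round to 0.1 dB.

-42.3 dB

At s = jω = j2585:
zero (s+50): 50 + j2585 → |·| = √(50²+2585²) = √6684725 ≈ 2585.5, ∠ = arctan(2585/50) ≈ 88.89°
zero (s+915): 915 + j2585 → |·| = √(915²+2585²) = √7519450 ≈ 2742.2, ∠ = arctan(2585/915) ≈ 70.51°
pole (s+372): 372 + j2585 → |·| = √(372²+2585²) = √6820609 ≈ 2611.6, ∠ = arctan(2585/372) ≈ 81.81°
pole (s+921): 921 + j2585 → |·| = √(921²+2585²) = √7530466 ≈ 2744.2, ∠ = arctan(2585/921) ≈ 70.39°
pole at origin: |s| = 2585, ∠ = 90.00° (in denominator)
|T| = 20 · 7.09e+06 / 1.8526e+10 ≈ 0.0076541
Gain = 20 log₁₀(0.0076541) ≈ -42.32 dB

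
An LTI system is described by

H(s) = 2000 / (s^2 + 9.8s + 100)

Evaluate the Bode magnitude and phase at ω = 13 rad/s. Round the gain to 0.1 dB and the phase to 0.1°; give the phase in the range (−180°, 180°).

22.8 dB, -118.4°

At s = jω = j13:
quadratic: (j13)² + 9.8·j13 + 100 = -69 + j127.4 → |·| ≈ 144.89, ∠ ≈ 118.44°
|H| = 2000 / 144.89 ≈ 13.804
Gain = 20 log₁₀(13.804) ≈ 22.80 dB
∠H = 0.00° − 118.44° = -118.44°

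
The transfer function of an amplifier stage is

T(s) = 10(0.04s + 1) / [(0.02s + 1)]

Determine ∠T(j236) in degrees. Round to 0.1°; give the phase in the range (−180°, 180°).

At ω = 236 rad/s:
zero (1 + j236·0.04) = 1 + j9.44 → |·| ≈ 9.4928, ∠ ≈ 83.95°
pole (1 + j236·0.02) = 1 + j4.72 → |·| ≈ 4.8248, ∠ ≈ 78.04°
∠T = (83.95°) − (78.04°) = 5.91°

5.9°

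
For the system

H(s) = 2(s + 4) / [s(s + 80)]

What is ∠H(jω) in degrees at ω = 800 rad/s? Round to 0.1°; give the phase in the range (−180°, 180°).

At s = jω = j800:
zero (s+4): 4 + j800 → |·| = √(4²+800²) = √640016 ≈ 800.01, ∠ = arctan(800/4) ≈ 89.71°
pole (s+80): 80 + j800 → |·| = √(80²+800²) = √646400 ≈ 803.99, ∠ = arctan(800/80) ≈ 84.29°
pole at origin: |s| = 800, ∠ = 90.00° (in denominator)
∠H = 89.71° − 174.29° = -84.58°

-84.6°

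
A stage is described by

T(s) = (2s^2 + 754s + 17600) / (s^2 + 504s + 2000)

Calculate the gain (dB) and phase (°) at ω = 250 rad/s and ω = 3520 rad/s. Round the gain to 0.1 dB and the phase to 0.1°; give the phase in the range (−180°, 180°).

Substitute s = j250:
Numerator: 2(j250)^2 + 754(j250) + 17600 = -107400 + j188500
Denominator: (j250)^2 + 504(j250) + 2000 = -60500 + j126000
|N| = √(107400² + 188500²) ≈ 2.1695e+05, ∠N ≈ 119.67°
|D| = √(60500² + 126000²) ≈ 1.3977e+05, ∠D ≈ 115.65°
|T| = 2.1695e+05 / 1.3977e+05 ≈ 1.5522
Gain = 20 log₁₀(1.5522) ≈ 3.82 dB
∠T = 119.67° − 115.65° = 4.02°

Substitute s = j3520:
Numerator: 2(j3520)^2 + 754(j3520) + 17600 = -24763200 + j2654080
Denominator: (j3520)^2 + 504(j3520) + 2000 = -12388400 + j1774080
|N| = √(24763200² + 2654080²) ≈ 2.4905e+07, ∠N ≈ 173.88°
|D| = √(12388400² + 1774080²) ≈ 1.2515e+07, ∠D ≈ 171.85°
|T| = 2.4905e+07 / 1.2515e+07 ≈ 1.99
Gain = 20 log₁₀(1.99) ≈ 5.98 dB
∠T = 173.88° − 171.85° = 2.03°

ω = 250: 3.8 dB, 4.0°; ω = 3520: 6.0 dB, 2.0°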